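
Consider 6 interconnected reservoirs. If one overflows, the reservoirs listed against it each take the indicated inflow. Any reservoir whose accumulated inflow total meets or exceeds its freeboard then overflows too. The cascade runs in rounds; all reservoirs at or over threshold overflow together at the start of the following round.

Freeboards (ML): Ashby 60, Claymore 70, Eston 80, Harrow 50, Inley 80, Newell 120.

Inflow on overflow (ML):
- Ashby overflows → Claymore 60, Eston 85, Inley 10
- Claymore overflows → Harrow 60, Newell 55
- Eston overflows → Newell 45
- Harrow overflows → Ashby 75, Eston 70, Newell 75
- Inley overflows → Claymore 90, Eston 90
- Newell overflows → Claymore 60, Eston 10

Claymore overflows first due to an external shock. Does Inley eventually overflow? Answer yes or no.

Round 1 — Claymore overflows (initial).
  Harrow: +60 → 60 ≥ 50
  Newell: +55 → 55 < 120
Round 2 — Harrow overflows.
  Ashby: +75 → 75 ≥ 60
  Eston: +70 → 70 < 80
  Newell: +75 → 130 ≥ 120
Round 3 — Ashby, Newell overflow.
  Eston: +85+10 → 165 ≥ 80
  Inley: +10 → 10 < 80
Round 4 — Eston overflows.
No further overflows.

no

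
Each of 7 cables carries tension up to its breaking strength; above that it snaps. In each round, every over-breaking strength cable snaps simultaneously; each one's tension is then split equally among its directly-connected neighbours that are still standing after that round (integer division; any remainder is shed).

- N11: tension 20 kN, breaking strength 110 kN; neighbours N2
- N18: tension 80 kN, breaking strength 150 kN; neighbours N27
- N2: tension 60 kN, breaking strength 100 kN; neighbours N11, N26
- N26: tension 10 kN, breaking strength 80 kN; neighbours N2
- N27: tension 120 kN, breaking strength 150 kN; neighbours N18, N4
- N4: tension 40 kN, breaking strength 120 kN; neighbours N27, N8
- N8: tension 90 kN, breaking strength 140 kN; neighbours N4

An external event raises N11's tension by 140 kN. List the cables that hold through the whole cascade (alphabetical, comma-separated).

Round 1 — N11 at 160 > 110. N11 snaps.
  N11 sheds 160 kN to N2: 160 each.
    N2: 60+160 = 220 > 100
Round 2 — N2 snaps.
  N2 sheds 220 kN to N26: 220 each.
    N26: 10+220 = 230 > 80
Round 3 — N26 snaps.
  N26 sheds 230 kN: no online neighbours, lost.
No further breaks.

N18, N27, N4, N8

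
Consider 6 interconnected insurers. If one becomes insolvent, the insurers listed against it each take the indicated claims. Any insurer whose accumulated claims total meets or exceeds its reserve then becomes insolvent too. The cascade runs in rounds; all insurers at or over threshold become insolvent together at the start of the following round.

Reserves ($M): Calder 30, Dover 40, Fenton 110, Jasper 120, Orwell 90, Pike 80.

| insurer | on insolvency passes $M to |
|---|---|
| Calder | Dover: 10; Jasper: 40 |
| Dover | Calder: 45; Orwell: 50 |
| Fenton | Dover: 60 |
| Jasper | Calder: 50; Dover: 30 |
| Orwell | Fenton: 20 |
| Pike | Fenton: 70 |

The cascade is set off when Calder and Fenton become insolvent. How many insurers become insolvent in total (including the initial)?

Round 1 — Calder, Fenton become insolvent (initial).
  Dover: +10+60 → 70 ≥ 40
  Jasper: +40 → 40 < 120
Round 2 — Dover becomes insolvent.
  Orwell: +50 → 50 < 90
No further insolvencies.

3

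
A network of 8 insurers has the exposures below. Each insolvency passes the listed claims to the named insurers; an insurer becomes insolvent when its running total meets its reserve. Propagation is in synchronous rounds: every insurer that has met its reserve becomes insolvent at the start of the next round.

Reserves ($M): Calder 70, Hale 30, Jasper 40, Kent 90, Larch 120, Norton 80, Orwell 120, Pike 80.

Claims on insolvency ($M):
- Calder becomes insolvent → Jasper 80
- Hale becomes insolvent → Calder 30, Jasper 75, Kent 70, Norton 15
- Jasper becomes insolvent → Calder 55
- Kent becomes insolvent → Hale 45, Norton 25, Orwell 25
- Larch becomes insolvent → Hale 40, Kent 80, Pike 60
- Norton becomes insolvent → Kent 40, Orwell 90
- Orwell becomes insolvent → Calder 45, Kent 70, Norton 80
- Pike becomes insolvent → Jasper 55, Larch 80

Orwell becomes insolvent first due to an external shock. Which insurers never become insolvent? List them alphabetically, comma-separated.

Round 1 — Orwell becomes insolvent (initial).
  Calder: +45 → 45 < 70
  Kent: +70 → 70 < 90
  Norton: +80 → 80 ≥ 80
Round 2 — Norton becomes insolvent.
  Kent: +40 → 110 ≥ 90
Round 3 — Kent becomes insolvent.
  Hale: +45 → 45 ≥ 30
Round 4 — Hale becomes insolvent.
  Calder: +30 → 75 ≥ 70
  Jasper: +75 → 75 ≥ 40
Round 5 — Calder, Jasper become insolvent.
No further insolvencies.

Larch, Pike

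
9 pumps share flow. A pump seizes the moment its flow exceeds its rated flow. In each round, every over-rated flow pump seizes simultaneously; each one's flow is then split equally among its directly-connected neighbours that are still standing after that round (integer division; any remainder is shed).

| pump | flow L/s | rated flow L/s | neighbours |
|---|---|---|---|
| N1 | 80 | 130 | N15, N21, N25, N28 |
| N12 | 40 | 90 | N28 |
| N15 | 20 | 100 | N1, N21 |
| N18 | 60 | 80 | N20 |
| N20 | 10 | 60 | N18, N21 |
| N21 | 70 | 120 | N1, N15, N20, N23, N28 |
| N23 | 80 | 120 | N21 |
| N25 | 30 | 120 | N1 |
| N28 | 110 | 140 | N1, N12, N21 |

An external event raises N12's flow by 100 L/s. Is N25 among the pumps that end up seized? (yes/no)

Round 1 — N12 at 140 > 90. N12 seizes.
  N12 sheds 140 L/s to N28: 140 each.
    N28: 110+140 = 250 > 140
Round 2 — N28 seizes.
  N28 sheds 250 L/s to N1, N21: 125 each.
    N1: 80+125 = 205 > 130
    N21: 70+125 = 195 > 120
Round 3 — N1, N21 seize.
  N1 sheds 205 L/s to N15, N25: 102 each (1 lost).
    N15: 20+102 = 122 > 100
    N25: 30+102 = 132 > 120
  N21 sheds 195 L/s to N15, N20, N23: 65 each.
    N15: 122+65 = 187 > 100
    N20: 10+65 = 75 > 60
    N23: 80+65 = 145 > 120
Round 4 — N15, N20, N23, N25 seize.
  N15 sheds 187 L/s: no online neighbours, lost.
  N20 sheds 75 L/s to N18: 75 each.
    N18: 60+75 = 135 > 80
  N23 sheds 145 L/s: no online neighbours, lost.
  N25 sheds 132 L/s: no online neighbours, lost.
Round 5 — N18 seizes.
  N18 sheds 135 L/s: no online neighbours, lost.
No further seizures.

yes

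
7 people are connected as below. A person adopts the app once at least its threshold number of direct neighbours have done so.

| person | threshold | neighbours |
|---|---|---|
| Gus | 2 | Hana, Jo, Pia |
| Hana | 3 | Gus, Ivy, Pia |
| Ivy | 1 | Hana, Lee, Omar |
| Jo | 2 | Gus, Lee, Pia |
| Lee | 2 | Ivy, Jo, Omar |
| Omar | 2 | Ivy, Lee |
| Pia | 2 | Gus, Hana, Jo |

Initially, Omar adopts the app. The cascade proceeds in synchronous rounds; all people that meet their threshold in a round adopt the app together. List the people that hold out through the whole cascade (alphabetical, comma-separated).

Round 1 — Omar adopts the app (initial).
Round 2 — checking thresholds:
  Ivy: 1 of 3 neighbours ≥ 1, adopts the app.
  Lee: 1 of 3 neighbours < 2, holds.
Round 3 — checking thresholds:
  Hana: 1 of 3 neighbours < 3, holds.
  Lee: 2 of 3 neighbours ≥ 2, adopts the app.
Round 4 — no new adoptions; cascade stops.

Gus, Hana, Jo, Pia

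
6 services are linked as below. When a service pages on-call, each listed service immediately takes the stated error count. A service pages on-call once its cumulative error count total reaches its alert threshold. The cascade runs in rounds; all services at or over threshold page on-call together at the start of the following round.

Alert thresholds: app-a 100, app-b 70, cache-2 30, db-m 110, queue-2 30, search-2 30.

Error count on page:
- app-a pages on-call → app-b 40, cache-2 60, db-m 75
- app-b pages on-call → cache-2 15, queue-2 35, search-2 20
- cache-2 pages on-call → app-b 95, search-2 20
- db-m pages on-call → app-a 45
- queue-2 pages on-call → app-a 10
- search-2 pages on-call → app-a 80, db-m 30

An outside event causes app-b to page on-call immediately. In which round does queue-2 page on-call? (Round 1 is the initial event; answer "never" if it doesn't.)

2

Round 1 — app-b pages on-call (initial).
  cache-2: +15 → 15 < 30
  queue-2: +35 → 35 ≥ 30
  search-2: +20 → 20 < 30
Round 2 — queue-2 pages on-call.
  app-a: +10 → 10 < 100
No further pages.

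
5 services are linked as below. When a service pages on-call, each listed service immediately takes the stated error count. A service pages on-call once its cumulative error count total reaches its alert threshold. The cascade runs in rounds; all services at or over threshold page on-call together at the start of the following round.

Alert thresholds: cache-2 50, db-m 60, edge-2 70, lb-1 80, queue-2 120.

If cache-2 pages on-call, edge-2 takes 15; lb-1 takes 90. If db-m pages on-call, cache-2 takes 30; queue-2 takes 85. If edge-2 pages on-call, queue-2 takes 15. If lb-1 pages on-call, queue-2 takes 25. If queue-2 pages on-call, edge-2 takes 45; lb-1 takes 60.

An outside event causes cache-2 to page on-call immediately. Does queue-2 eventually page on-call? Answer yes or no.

no

Round 1 — cache-2 pages on-call (initial).
  edge-2: +15 → 15 < 70
  lb-1: +90 → 90 ≥ 80
Round 2 — lb-1 pages on-call.
  queue-2: +25 → 25 < 120
No further pages.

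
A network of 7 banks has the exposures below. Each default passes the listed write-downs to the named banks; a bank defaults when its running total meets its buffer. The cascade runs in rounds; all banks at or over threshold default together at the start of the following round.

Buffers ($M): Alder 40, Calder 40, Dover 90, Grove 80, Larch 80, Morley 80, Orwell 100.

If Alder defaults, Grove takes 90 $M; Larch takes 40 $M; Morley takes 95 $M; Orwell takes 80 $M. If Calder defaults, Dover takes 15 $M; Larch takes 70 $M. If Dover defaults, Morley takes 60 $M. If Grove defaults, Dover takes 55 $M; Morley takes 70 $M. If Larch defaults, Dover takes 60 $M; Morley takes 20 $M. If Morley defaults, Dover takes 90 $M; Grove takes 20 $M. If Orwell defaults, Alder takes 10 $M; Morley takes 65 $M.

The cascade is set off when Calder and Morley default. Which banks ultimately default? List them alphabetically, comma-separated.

Round 1 — Calder, Morley default (initial).
  Dover: +15+90 → 105 ≥ 90
  Grove: +20 → 20 < 80
  Larch: +70 → 70 < 80
Round 2 — Dover defaults.
No further defaults.

Calder, Dover, Morley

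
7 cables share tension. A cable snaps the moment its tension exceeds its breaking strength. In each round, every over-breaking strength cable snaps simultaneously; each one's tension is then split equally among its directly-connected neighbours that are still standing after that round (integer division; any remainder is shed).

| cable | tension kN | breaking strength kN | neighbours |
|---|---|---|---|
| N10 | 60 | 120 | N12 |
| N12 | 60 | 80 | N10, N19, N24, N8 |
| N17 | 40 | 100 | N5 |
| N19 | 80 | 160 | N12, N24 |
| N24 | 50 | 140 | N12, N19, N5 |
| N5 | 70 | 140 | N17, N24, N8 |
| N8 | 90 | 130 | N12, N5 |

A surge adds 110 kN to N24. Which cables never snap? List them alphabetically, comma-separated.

Round 1 — N24 at 160 > 140. N24 snaps.
  N24 sheds 160 kN to N12, N19, N5: 53 each (1 lost).
    N12: 60+53 = 113 > 80
    N19: 80+53 = 133 ≤ 160
    N5: 70+53 = 123 ≤ 140
Round 2 — N12 snaps.
  N12 sheds 113 kN to N10, N19, N8: 37 each (2 lost).
    N10: 60+37 = 97 ≤ 120
    N19: 133+37 = 170 > 160
    N8: 90+37 = 127 ≤ 130
Round 3 — N19 snaps.
  N19 sheds 170 kN: no online neighbours, lost.
No further breaks.

N10, N17, N5, N8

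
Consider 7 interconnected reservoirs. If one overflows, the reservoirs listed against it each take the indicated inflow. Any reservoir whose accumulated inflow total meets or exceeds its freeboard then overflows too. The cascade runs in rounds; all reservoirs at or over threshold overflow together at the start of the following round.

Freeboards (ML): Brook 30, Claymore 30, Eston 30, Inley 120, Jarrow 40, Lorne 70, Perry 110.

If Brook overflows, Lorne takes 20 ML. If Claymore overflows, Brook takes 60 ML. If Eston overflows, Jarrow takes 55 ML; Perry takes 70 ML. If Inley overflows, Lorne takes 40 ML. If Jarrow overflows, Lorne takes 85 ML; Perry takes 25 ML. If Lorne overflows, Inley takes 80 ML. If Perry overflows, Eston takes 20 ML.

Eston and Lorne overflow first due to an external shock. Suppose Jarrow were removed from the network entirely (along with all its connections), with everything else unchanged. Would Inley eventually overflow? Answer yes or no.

With Jarrow removed:
Round 1 — Eston, Lorne overflow (initial).
  Inley: +80 → 80 < 120
  Perry: +70 → 70 < 110
No further overflows.

no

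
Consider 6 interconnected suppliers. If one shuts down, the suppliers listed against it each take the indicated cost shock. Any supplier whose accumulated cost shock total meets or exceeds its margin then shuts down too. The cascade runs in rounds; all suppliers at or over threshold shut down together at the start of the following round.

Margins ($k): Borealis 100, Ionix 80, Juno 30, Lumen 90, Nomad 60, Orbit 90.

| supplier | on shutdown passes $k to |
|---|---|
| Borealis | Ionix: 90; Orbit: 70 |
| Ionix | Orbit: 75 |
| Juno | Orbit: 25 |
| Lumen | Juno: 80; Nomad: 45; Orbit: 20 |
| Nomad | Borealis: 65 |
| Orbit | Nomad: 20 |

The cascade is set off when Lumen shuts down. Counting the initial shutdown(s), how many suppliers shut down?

Round 1 — Lumen shuts down (initial).
  Juno: +80 → 80 ≥ 30
  Nomad: +45 → 45 < 60
  Orbit: +20 → 20 < 90
Round 2 — Juno shuts down.
  Orbit: +25 → 45 < 90
No further shutdowns.

2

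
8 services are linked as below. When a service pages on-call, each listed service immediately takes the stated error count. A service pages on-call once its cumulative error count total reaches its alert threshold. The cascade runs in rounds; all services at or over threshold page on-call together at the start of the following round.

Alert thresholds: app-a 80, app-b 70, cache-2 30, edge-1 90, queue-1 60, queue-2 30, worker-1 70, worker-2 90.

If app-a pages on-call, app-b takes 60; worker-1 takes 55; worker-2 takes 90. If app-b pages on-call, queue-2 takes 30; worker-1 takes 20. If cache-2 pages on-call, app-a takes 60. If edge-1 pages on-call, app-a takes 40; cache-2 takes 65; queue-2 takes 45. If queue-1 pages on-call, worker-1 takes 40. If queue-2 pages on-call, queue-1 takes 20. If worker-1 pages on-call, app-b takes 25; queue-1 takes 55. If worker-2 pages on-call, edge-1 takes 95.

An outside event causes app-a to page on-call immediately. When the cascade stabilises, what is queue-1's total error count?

20

Round 1 — app-a pages on-call (initial).
  app-b: +60 → 60 < 70
  worker-1: +55 → 55 < 70
  worker-2: +90 → 90 ≥ 90
Round 2 — worker-2 pages on-call.
  edge-1: +95 → 95 ≥ 90
Round 3 — edge-1 pages on-call.
  cache-2: +65 → 65 ≥ 30
  queue-2: +45 → 45 ≥ 30
Round 4 — cache-2, queue-2 page on-call.
  queue-1: +20 → 20 < 60
No further pages.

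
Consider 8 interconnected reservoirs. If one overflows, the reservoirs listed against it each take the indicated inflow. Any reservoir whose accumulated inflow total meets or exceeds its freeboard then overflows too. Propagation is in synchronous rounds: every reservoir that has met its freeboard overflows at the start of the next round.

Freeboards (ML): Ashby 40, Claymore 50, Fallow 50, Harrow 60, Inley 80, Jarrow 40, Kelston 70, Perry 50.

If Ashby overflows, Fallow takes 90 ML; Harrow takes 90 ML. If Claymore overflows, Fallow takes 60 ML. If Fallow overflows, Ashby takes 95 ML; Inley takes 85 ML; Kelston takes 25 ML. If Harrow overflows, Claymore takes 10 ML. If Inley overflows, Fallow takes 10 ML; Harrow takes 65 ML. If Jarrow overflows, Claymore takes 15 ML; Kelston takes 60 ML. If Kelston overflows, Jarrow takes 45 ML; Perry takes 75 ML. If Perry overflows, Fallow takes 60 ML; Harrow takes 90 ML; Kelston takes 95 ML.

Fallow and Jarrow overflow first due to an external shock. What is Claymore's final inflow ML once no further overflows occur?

Round 1 — Fallow, Jarrow overflow (initial).
  Ashby: +95 → 95 ≥ 40
  Claymore: +15 → 15 < 50
  Inley: +85 → 85 ≥ 80
  Kelston: +25+60 → 85 ≥ 70
Round 2 — Ashby, Inley, Kelston overflow.
  Harrow: +90+65 → 155 ≥ 60
  Perry: +75 → 75 ≥ 50
Round 3 — Harrow, Perry overflow.
  Claymore: +10 → 25 < 50
No further overflows.

25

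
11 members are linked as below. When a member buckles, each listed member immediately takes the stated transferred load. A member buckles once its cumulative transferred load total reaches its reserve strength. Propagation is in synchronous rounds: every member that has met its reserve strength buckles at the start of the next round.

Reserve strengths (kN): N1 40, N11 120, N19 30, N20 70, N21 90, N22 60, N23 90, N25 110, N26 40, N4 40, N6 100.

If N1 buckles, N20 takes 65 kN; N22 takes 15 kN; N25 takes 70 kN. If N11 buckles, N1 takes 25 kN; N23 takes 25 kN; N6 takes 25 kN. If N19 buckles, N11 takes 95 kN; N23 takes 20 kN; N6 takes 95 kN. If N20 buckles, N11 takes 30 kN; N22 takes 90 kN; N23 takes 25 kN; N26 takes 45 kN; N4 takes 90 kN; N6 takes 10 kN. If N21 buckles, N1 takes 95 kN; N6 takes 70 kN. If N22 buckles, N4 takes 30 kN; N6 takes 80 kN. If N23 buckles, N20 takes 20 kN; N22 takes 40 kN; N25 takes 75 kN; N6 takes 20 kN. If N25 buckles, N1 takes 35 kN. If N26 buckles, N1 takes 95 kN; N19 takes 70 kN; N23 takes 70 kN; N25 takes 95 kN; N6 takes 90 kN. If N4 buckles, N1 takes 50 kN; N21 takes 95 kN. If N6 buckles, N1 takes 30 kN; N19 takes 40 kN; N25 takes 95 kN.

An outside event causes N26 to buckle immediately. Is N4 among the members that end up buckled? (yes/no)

yes

Round 1 — N26 buckles (initial).
  N1: +95 → 95 ≥ 40
  N19: +70 → 70 ≥ 30
  N23: +70 → 70 < 90
  N25: +95 → 95 < 110
  N6: +90 → 90 < 100
Round 2 — N1, N19 buckle.
  N11: +95 → 95 < 120
  N20: +65 → 65 < 70
  N22: +15 → 15 < 60
  N23: +20 → 90 ≥ 90
  N25: +70 → 165 ≥ 110
  N6: +95 → 185 ≥ 100
Round 3 — N23, N25, N6 buckle.
  N20: +20 → 85 ≥ 70
  N22: +40 → 55 < 60
Round 4 — N20 buckles.
  N11: +30 → 125 ≥ 120
  N22: +90 → 145 ≥ 60
  N4: +90 → 90 ≥ 40
Round 5 — N11, N22, N4 buckle.
  N21: +95 → 95 ≥ 90
Round 6 — N21 buckles.
No further bucklings.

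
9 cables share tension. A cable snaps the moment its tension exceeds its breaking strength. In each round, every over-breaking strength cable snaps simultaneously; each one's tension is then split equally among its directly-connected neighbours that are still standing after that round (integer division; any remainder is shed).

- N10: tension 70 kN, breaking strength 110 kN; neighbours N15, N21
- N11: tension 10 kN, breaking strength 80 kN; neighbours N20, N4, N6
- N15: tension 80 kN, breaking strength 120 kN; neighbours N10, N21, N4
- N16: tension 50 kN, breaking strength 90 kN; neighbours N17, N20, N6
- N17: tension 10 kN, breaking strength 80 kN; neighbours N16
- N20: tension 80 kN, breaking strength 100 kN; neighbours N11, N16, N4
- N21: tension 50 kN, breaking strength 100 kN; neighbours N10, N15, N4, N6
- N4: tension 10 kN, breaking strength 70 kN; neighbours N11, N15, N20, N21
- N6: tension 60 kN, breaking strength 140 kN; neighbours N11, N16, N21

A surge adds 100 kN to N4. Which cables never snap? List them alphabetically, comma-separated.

N17

Round 1 — N4 at 110 > 70. N4 snaps.
  N4 sheds 110 kN to N11, N15, N20, N21: 27 each (2 lost).
    N11: 10+27 = 37 ≤ 80
    N15: 80+27 = 107 ≤ 120
    N20: 80+27 = 107 > 100
    N21: 50+27 = 77 ≤ 100
Round 2 — N20 snaps.
  N20 sheds 107 kN to N11, N16: 53 each (1 lost).
    N11: 37+53 = 90 > 80
    N16: 50+53 = 103 > 90
Round 3 — N11, N16 snap.
  N11 sheds 90 kN to N6: 90 each.
    N6: 60+90 = 150 > 140
  N16 sheds 103 kN to N17, N6: 51 each (1 lost).
    N17: 10+51 = 61 ≤ 80
    N6: 150+51 = 201 > 140
Round 4 — N6 snaps.
  N6 sheds 201 kN to N21: 201 each.
    N21: 77+201 = 278 > 100
Round 5 — N21 snaps.
  N21 sheds 278 kN to N10, N15: 139 each.
    N10: 70+139 = 209 > 110
    N15: 107+139 = 246 > 120
Round 6 — N10, N15 snap.
  N10 sheds 209 kN: no online neighbours, lost.
  N15 sheds 246 kN: no online neighbours, lost.
No further breaks.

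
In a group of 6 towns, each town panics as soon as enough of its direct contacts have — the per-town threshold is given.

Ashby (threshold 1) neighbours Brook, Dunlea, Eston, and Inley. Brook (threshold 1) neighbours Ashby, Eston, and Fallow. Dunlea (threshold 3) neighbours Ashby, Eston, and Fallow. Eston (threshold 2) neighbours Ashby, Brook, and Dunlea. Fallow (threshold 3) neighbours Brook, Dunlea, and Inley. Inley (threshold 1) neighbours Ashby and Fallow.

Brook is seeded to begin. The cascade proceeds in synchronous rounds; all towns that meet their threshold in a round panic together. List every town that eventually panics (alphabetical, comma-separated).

Ashby, Brook, Eston, Inley

Round 1 — Brook panics (initial).
Round 2 — checking thresholds:
  Ashby: 1 of 4 neighbours ≥ 1, panics.
  Eston: 1 of 3 neighbours < 2, not yet.
  Fallow: 1 of 3 neighbours < 3, not yet.
Round 3 — checking thresholds:
  Dunlea: 1 of 3 neighbours < 3, not yet.
  Eston: 2 of 3 neighbours ≥ 2, panics.
  Fallow: 1 of 3 neighbours < 3, not yet.
  Inley: 1 of 2 neighbours ≥ 1, panics.
Round 4 — no new panics; cascade stops.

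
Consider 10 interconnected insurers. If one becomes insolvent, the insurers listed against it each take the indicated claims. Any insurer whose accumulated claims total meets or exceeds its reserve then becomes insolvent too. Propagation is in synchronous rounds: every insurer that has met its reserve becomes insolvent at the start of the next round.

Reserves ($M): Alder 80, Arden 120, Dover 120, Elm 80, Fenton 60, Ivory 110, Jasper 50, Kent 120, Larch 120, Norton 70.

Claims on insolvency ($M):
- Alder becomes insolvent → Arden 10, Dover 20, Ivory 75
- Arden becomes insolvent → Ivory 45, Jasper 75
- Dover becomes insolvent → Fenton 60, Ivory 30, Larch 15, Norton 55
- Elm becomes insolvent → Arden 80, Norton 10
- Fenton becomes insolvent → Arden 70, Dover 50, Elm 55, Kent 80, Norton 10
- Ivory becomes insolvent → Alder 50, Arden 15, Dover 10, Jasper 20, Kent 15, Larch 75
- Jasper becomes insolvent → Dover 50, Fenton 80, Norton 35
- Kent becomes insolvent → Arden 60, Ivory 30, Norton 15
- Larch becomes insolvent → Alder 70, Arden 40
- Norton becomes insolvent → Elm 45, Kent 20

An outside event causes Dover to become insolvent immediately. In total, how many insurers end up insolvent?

Round 1 — Dover becomes insolvent (initial).
  Fenton: +60 → 60 ≥ 60
  Ivory: +30 → 30 < 110
  Larch: +15 → 15 < 120
  Norton: +55 → 55 < 70
Round 2 — Fenton becomes insolvent.
  Arden: +70 → 70 < 120
  Elm: +55 → 55 < 80
  Kent: +80 → 80 < 120
  Norton: +10 → 65 < 70
No further insolvencies.

2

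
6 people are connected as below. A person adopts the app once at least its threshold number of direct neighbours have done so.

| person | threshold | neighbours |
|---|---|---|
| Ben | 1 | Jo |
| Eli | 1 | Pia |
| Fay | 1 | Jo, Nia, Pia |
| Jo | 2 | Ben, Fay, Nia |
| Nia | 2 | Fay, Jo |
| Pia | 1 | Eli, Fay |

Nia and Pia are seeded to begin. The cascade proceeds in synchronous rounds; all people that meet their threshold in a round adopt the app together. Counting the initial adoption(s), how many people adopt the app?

Round 1 — Nia, Pia adopt the app (initial).
Round 2 — checking thresholds:
  Eli: 1 of 1 neighbours ≥ 1, adopts the app.
  Fay: 2 of 3 neighbours ≥ 1, adopts the app.
  Jo: 1 of 3 neighbours < 2, below threshold.
Round 3 — checking thresholds:
  Jo: 2 of 3 neighbours ≥ 2, adopts the app.
Round 4 — checking thresholds:
  Ben: 1 of 1 neighbours ≥ 1, adopts the app.
Round 5 — no new adoptions; cascade stops.

6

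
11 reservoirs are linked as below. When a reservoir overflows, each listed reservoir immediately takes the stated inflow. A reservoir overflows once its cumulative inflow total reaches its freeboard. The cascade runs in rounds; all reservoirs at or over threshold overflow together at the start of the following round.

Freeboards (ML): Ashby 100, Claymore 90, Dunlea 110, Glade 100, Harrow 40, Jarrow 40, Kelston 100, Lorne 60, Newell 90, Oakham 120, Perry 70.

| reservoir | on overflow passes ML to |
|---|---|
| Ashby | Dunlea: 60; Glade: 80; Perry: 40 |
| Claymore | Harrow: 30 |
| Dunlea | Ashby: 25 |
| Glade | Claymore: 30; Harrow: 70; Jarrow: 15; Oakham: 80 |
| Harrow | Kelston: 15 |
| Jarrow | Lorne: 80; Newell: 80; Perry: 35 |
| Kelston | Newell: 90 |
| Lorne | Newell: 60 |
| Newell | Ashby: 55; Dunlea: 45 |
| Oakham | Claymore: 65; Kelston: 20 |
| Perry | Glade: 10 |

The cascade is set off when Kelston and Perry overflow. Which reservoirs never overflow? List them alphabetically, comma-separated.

Ashby, Claymore, Dunlea, Glade, Harrow, Jarrow, Lorne, Oakham

Round 1 — Kelston, Perry overflow (initial).
  Glade: +10 → 10 < 100
  Newell: +90 → 90 ≥ 90
Round 2 — Newell overflows.
  Ashby: +55 → 55 < 100
  Dunlea: +45 → 45 < 110
No further overflows.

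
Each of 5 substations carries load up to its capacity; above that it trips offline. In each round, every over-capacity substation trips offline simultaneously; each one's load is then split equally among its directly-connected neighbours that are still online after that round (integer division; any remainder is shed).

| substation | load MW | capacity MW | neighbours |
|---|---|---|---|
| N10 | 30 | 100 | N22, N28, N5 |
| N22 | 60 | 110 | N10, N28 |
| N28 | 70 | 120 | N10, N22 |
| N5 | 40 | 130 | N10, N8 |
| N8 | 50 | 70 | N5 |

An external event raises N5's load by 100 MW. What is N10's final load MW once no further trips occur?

Round 1 — N5 at 140 > 130. N5 trips offline.
  N5 sheds 140 MW to N10, N8: 70 each.
    N10: 30+70 = 100 ≤ 100
    N8: 50+70 = 120 > 70
Round 2 — N8 trips offline.
  N8 sheds 120 MW: no online neighbours, lost.
No further trips.

100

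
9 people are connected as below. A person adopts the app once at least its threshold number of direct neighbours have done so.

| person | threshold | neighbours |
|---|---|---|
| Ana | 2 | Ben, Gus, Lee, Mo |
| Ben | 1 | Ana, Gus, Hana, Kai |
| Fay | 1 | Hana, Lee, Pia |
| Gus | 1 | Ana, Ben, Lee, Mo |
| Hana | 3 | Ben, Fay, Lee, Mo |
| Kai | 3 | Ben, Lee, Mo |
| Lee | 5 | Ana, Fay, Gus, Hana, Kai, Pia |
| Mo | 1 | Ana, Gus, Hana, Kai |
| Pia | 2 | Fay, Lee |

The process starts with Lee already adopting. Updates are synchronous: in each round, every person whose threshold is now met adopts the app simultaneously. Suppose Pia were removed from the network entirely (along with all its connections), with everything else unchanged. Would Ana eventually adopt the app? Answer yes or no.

yes

With Pia removed:
Round 1 — Lee adopts the app (initial).
Round 2 — checking thresholds:
  Ana: 1 of 4 neighbours < 2, not yet.
  Fay: 1 of 2 neighbours ≥ 1, adopts the app.
  Gus: 1 of 4 neighbours ≥ 1, adopts the app.
  Hana: 1 of 4 neighbours < 3, not yet.
  Kai: 1 of 3 neighbours < 3, not yet.
Round 3 — checking thresholds:
  Ana: 2 of 4 neighbours ≥ 2, adopts the app.
  Ben: 1 of 4 neighbours ≥ 1, adopts the app.
  Hana: 2 of 4 neighbours < 3, not yet.
  Kai: 1 of 3 neighbours < 3, not yet.
  Mo: 1 of 4 neighbours ≥ 1, adopts the app.
Round 4 — checking thresholds:
  Hana: 4 of 4 neighbours ≥ 3, adopts the app.
  Kai: 3 of 3 neighbours ≥ 3, adopts the app.
Round 5 — no new adoptions; cascade stops.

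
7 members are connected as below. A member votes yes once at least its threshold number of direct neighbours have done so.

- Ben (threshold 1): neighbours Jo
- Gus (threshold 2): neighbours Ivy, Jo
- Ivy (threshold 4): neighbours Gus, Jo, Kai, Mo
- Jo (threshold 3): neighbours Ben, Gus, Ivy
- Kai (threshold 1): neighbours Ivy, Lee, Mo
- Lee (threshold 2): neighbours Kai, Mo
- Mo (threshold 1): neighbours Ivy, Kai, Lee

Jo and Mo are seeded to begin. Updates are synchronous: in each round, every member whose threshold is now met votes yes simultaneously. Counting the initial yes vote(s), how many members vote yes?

5

Round 1 — Jo, Mo vote yes (initial).
Round 2 — checking thresholds:
  Ben: 1 of 1 neighbours ≥ 1, votes yes.
  Gus: 1 of 2 neighbours < 2, not yet.
  Ivy: 2 of 4 neighbours < 4, not yet.
  Kai: 1 of 3 neighbours ≥ 1, votes yes.
  Lee: 1 of 2 neighbours < 2, not yet.
Round 3 — checking thresholds:
  Gus: 1 of 2 neighbours < 2, not yet.
  Ivy: 3 of 4 neighbours < 4, not yet.
  Lee: 2 of 2 neighbours ≥ 2, votes yes.
Round 4 — no new yes votes; cascade stops.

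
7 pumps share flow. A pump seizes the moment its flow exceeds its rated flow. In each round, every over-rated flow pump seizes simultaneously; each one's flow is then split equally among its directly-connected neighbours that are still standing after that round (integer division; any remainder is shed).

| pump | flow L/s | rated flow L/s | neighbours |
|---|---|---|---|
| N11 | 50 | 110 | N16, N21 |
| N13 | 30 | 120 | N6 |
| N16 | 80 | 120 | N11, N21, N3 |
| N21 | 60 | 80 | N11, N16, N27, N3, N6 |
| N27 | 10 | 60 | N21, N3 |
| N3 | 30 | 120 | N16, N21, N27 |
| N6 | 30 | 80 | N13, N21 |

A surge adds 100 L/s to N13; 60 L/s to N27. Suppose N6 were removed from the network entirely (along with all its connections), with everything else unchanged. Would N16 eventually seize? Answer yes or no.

With N6 removed:
Round 1 — N13 at 130 > 120; N27 at 70 > 60. N13, N27 seize.
  N13 sheds 130 L/s: no online neighbours, lost.
  N27 sheds 70 L/s to N21, N3: 35 each.
    N21: 60+35 = 95 > 80
    N3: 30+35 = 65 ≤ 120
Round 2 — N21 seizes.
  N21 sheds 95 L/s to N11, N16, N3: 31 each (2 lost).
    N11: 50+31 = 81 ≤ 110
    N16: 80+31 = 111 ≤ 120
    N3: 65+31 = 96 ≤ 120
No further seizures.

no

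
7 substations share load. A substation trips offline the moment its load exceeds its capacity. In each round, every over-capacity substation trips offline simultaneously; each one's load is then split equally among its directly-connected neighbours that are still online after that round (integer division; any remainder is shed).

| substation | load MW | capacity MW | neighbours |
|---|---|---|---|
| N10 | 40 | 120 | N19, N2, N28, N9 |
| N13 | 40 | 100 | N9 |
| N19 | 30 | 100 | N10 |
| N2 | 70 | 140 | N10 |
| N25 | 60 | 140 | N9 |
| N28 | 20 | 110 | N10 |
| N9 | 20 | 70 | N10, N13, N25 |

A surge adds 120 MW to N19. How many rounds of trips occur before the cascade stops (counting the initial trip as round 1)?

Round 1 — N19 at 150 > 100. N19 trips offline.
  N19 sheds 150 MW to N10: 150 each.
    N10: 40+150 = 190 > 120
Round 2 — N10 trips offline.
  N10 sheds 190 MW to N2, N28, N9: 63 each (1 lost).
    N2: 70+63 = 133 ≤ 140
    N28: 20+63 = 83 ≤ 110
    N9: 20+63 = 83 > 70
Round 3 — N9 trips offline.
  N9 sheds 83 MW to N13, N25: 41 each (1 lost).
    N13: 40+41 = 81 ≤ 100
    N25: 60+41 = 101 ≤ 140
No further trips.

3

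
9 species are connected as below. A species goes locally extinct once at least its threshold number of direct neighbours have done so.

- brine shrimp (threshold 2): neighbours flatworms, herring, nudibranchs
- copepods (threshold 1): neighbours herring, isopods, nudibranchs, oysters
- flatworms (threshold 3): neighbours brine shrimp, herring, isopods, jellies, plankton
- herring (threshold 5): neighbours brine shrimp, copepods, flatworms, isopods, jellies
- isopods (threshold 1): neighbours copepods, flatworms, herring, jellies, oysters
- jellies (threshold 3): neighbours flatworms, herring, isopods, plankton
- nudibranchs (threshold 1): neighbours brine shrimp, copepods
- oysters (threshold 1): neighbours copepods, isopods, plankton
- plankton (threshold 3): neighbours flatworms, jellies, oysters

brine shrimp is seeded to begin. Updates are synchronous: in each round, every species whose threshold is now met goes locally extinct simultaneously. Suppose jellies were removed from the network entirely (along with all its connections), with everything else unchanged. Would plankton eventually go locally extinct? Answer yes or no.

With jellies removed:
Round 1 — brine shrimp goes locally extinct (initial).
Round 2 — checking thresholds:
  flatworms: 1 of 4 neighbours < 3, holds.
  herring: 1 of 4 neighbours < 5, holds.
  nudibranchs: 1 of 2 neighbours ≥ 1, goes locally extinct.
Round 3 — checking thresholds:
  copepods: 1 of 4 neighbours ≥ 1, goes locally extinct.
  flatworms: 1 of 4 neighbours < 3, holds.
  herring: 1 of 4 neighbours < 5, holds.
Round 4 — checking thresholds:
  flatworms: 1 of 4 neighbours < 3, holds.
  herring: 2 of 4 neighbours < 5, holds.
  isopods: 1 of 4 neighbours ≥ 1, goes locally extinct.
  oysters: 1 of 3 neighbours ≥ 1, goes locally extinct.
Round 5 — no new extinctions; cascade stops.

no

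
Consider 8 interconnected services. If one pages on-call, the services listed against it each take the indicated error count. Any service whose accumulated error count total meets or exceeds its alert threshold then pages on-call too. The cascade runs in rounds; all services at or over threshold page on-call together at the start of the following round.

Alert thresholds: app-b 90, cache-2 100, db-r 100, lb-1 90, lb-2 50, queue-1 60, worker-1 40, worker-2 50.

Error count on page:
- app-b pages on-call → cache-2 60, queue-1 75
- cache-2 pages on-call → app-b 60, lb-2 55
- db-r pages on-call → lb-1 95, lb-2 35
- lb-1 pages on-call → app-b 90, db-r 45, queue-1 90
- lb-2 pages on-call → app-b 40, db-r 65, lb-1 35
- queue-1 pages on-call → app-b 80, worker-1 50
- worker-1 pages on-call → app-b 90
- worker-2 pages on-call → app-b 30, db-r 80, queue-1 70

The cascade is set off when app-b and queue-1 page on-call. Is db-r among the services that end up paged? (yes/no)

Round 1 — app-b, queue-1 page on-call (initial).
  cache-2: +60 → 60 < 100
  worker-1: +50 → 50 ≥ 40
Round 2 — worker-1 pages on-call.
No further pages.

no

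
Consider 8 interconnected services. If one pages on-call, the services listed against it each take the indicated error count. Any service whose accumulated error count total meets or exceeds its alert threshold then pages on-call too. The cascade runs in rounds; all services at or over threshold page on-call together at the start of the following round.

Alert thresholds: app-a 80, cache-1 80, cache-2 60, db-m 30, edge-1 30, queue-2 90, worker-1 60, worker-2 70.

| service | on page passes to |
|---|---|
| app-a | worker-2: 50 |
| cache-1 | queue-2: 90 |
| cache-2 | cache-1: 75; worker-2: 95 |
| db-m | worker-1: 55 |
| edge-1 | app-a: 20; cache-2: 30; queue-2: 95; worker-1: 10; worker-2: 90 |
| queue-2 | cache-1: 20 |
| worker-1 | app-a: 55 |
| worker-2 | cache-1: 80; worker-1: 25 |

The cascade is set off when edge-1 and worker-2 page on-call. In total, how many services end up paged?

4

Round 1 — edge-1, worker-2 page on-call (initial).
  app-a: +20 → 20 < 80
  cache-1: +80 → 80 ≥ 80
  cache-2: +30 → 30 < 60
  queue-2: +95 → 95 ≥ 90
  worker-1: +10+25 → 35 < 60
Round 2 — cache-1, queue-2 page on-call.
No further pages.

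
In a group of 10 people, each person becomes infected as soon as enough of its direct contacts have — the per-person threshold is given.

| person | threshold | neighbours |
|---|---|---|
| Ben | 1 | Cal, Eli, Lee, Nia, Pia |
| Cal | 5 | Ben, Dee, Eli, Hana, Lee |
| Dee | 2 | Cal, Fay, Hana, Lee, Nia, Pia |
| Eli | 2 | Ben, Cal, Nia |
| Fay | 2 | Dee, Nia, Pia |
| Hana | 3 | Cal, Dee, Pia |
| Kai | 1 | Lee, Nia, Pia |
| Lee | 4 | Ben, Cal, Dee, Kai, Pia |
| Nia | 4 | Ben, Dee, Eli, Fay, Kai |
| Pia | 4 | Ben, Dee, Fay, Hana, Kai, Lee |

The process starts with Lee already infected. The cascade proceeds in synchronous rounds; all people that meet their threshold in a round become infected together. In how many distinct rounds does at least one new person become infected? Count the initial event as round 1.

Round 1 — Lee becomes infected (initial).
Round 2 — checking thresholds:
  Ben: 1 of 5 neighbours ≥ 1, becomes infected.
  Cal: 1 of 5 neighbours < 5, not yet.
  Dee: 1 of 6 neighbours < 2, not yet.
  Kai: 1 of 3 neighbours ≥ 1, becomes infected.
  Pia: 1 of 6 neighbours < 4, not yet.
Round 3 — no new infections; cascade stops.

2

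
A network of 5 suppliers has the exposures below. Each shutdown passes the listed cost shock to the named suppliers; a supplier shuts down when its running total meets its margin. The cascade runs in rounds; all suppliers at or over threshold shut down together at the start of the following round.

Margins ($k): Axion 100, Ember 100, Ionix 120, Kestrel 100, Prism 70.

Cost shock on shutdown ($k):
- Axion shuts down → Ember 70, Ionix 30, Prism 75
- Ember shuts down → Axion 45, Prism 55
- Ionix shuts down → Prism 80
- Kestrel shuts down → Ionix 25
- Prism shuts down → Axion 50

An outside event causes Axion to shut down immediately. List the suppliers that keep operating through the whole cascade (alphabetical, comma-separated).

Ember, Ionix, Kestrel

Round 1 — Axion shuts down (initial).
  Ember: +70 → 70 < 100
  Ionix: +30 → 30 < 120
  Prism: +75 → 75 ≥ 70
Round 2 — Prism shuts down.
No further shutdowns.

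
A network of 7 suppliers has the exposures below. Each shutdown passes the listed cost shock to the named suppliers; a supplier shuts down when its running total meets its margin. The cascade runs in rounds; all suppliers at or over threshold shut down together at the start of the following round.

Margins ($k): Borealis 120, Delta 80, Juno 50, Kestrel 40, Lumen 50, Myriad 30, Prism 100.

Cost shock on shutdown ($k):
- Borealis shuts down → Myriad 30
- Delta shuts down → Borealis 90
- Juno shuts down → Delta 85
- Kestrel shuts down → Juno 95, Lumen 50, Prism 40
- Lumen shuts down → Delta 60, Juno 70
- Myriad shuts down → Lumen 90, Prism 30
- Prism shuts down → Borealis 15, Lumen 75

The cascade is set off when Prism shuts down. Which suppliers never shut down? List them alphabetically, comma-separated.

Borealis, Kestrel, Myriad

Round 1 — Prism shuts down (initial).
  Borealis: +15 → 15 < 120
  Lumen: +75 → 75 ≥ 50
Round 2 — Lumen shuts down.
  Delta: +60 → 60 < 80
  Juno: +70 → 70 ≥ 50
Round 3 — Juno shuts down.
  Delta: +85 → 145 ≥ 80
Round 4 — Delta shuts down.
  Borealis: +90 → 105 < 120
No further shutdowns.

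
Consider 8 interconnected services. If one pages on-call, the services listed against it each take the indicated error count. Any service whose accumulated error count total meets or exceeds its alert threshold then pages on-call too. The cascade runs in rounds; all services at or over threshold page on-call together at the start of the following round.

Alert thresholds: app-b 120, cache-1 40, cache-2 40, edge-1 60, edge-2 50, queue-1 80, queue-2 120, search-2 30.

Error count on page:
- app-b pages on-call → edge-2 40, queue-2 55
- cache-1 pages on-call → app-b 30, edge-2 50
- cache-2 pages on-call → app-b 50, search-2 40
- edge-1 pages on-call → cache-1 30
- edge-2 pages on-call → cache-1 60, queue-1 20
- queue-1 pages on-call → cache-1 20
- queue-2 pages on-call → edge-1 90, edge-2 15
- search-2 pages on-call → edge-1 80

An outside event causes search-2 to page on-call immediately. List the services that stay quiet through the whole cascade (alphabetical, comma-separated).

app-b, cache-1, cache-2, edge-2, queue-1, queue-2

Round 1 — search-2 pages on-call (initial).
  edge-1: +80 → 80 ≥ 60
Round 2 — edge-1 pages on-call.
  cache-1: +30 → 30 < 40
No further pages.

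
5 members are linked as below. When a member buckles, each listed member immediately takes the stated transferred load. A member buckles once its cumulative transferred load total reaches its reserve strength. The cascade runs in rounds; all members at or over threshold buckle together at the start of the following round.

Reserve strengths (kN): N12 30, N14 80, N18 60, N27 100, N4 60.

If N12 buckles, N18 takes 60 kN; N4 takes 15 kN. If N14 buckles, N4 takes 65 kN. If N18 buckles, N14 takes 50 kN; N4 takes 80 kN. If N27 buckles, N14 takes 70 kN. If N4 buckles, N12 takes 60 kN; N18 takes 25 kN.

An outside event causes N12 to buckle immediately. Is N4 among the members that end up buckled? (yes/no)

Round 1 — N12 buckles (initial).
  N18: +60 → 60 ≥ 60
  N4: +15 → 15 < 60
Round 2 — N18 buckles.
  N14: +50 → 50 < 80
  N4: +80 → 95 ≥ 60
Round 3 — N4 buckles.
No further bucklings.

yes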